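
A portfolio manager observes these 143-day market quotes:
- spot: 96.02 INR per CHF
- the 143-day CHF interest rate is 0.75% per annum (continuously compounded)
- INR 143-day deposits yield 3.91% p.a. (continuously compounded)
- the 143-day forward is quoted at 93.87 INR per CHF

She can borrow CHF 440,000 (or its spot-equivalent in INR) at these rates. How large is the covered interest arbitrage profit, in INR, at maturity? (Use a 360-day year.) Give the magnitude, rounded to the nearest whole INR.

INR 1,484,073

T = 143/360 years.
Invest the CHF and cover forward: 440,000 × 1.0029836088 × 93.87 = INR 41,426,031.40.
Convert at spot and invest in INR: 440,000 × 96.02 × 1.0156526278 = INR 42,910,104.74.
The quoted forward undervalues CHF, so borrow CHF, convert to INR at spot, deposit the INR at 3.91%, and buy CHF forward at 93.87 to cover the loan.
Arbitrage profit = |41,426,031.40 − 42,910,104.74| = INR 1,484,073.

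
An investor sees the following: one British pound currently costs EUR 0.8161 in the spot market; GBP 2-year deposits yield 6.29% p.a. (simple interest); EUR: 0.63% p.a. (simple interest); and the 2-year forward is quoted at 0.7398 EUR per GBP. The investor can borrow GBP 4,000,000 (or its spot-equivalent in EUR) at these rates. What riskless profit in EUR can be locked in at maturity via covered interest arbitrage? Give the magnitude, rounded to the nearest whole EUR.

T = 2 years.
Keep in GBP, deliver into the forward: 4,000,000·1.125800·0.7398 = EUR 3,331,467.36.
Swap to EUR now, deposit: 4,000,000·0.8161·1.012600 = EUR 3,305,531.44.
The quoted forward overvalues GBP, so borrow EUR, buy GBP at spot, deposit the GBP at 6.29%, and sell the proceeds forward at 0.7398.
Profit = 3,331,467.36 − 3,305,531.44 = EUR 25,936.

EUR 25,936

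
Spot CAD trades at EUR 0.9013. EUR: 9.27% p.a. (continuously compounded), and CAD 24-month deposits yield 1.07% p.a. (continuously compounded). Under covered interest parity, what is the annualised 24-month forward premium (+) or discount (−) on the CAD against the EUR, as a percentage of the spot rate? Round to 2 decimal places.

+8.91%

T = 2 years.
No-arbitrage forward: 0.9013 × 1.2036998 / 1.0216306 = 1.0619246 EUR/CAD.
Annualised premium = (F − S)/S × (1/T) = (1.0619246 − 0.9013)/0.9013 ÷ 2 = 8.91%.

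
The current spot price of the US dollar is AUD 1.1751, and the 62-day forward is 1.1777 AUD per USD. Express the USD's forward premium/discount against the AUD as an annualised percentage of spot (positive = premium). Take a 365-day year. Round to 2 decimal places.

T = 62/365 years.
USD trades forward at +0.22126% vs spot over the period.
Annualise by dividing by T: 0.0022126 / (62/365) = 0.013026 → 1.30%.

+1.30%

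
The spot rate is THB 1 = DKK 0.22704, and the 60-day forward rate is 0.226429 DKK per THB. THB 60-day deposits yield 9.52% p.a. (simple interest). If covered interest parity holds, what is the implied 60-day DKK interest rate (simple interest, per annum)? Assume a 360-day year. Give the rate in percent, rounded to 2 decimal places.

7.88%

T = 60/360 years.
F/S = 0.226429/0.22704 = 0.9973088 = (growth of DKK) / (growth of THB).
The THB side grows by 1 + 0.0952×60/360 = 1.0158667.
Hence g_DKK = 1.0131328.
r = (1.0131328 − 1)/(60/360) = 0.078797 → 7.88%.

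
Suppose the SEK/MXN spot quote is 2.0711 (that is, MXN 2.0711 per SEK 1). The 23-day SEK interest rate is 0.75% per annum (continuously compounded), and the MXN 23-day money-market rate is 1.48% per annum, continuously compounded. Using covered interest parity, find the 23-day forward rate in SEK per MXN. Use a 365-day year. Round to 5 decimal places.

T = 23/365 years.
Growth of 1 MXN over T: e^(0.0148×23/365) = 1.000933.
Growth of 1 SEK over T: e^(0.0075×23/365) = 1.0004727.
CIP: F = S · (grow MXN)/(grow SEK) = 2.0711 × 1.000933/1.0004727 = 2.072053 MXN per SEK.
Quoted the other way: 1/2.072053 = 0.48261 SEK per MXN.

0.48261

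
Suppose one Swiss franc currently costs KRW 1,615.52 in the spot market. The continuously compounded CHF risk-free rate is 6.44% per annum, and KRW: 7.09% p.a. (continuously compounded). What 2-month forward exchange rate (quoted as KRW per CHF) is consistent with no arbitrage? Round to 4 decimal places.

T = 2/12 years.
KRW accumulates by e^(0.0709×2/12) = 1.0118867593.
CHF accumulates by e^(0.0644×2/12) = 1.0107911422.
Forward (KRW per CHF) = 1615.52 × 1.0118867593 / 1.0107911422 = 1617.271095.

1617.2711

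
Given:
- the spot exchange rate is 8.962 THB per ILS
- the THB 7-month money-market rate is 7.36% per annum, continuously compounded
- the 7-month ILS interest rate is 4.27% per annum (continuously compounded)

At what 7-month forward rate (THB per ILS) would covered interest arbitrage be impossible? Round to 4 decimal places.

9.1250

T = 7/12 years.
THB growth factor: e^(0.0736×7/12) = 1.0438683.
Growth of 1 ILS over T: e^(0.0427×7/12) = 1.0252211.
So F = 8.962 × 1.0438683 / 1.0252211 = 9.125005 (THB/ILS).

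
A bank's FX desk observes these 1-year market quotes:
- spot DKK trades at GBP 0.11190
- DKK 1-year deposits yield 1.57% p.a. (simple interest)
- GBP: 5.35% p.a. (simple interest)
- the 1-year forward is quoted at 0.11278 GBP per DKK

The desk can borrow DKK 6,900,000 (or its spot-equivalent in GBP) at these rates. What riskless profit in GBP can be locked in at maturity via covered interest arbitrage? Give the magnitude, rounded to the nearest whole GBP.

T = 1 year.
Invest the DKK and cover forward: 6,900,000 × 1.015700 × 0.11278 = GBP 790,399.46.
Convert at spot and invest in GBP: 6,900,000 × 0.11190 × 1.053500 = GBP 813,417.89.
The quoted forward undervalues DKK, so borrow DKK, convert to GBP at spot, deposit the GBP at 5.35%, and buy DKK forward at 0.11278 to cover the loan.
Arbitrage profit = |790,399.46 − 813,417.89| = GBP 23,018.

GBP 23,018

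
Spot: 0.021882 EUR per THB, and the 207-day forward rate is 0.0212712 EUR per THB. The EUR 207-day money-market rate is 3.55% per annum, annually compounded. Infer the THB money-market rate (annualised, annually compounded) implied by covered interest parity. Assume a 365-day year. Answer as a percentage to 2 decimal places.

8.85%

T = 207/365 years.
F/S = 0.0212712/0.021882 = 0.9720866 = (growth of EUR) / (growth of THB).
EUR growth factor: (1 + 0.0355)^(207/365) = 1.0199808.
That pins the THB growth at 1.0492695.
r = 1.0492695^(365/207) − 1 = 0.088503 → 8.85%.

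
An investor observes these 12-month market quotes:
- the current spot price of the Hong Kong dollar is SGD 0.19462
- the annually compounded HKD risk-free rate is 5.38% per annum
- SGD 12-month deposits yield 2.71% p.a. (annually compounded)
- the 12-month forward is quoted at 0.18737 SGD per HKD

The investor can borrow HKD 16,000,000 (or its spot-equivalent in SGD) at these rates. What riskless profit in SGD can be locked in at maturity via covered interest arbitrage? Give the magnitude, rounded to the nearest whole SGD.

T = 1 year.
Invest the HKD and cover forward: 16,000,000 × 1.053800 × 0.18737 = SGD 3,159,208.10.
Convert at spot and invest in SGD: 16,000,000 × 0.19462 × 1.027100 = SGD 3,198,307.23.
The quoted forward undervalues HKD, so borrow HKD, convert to SGD at spot, deposit the SGD at 2.71%, and buy HKD forward at 0.18737 to cover the loan.
Arbitrage profit = |3,159,208.10 − 3,198,307.23| = SGD 39,099.

SGD 39,099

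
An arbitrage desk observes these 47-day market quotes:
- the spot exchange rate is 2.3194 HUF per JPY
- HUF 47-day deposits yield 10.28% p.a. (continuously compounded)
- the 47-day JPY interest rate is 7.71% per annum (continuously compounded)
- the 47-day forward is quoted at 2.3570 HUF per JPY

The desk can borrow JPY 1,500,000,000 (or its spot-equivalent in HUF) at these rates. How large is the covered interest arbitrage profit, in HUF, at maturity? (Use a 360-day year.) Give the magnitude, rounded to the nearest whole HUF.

T = 47/360 years.
Route A — deposit JPY, sell forward: 1,500,000,000 × 1.010116664242 × 2.3570 = HUF 3,571,267,466.43.
Route B — convert at spot, deposit HUF: 1,500,000,000 × 2.3194 × 1.013511578494 = HUF 3,526,108,132.74.
The quoted forward overvalues JPY, so borrow HUF, buy JPY at spot, deposit the JPY at 7.71%, and sell the proceeds forward at 2.3570.
Profit = 3,571,267,466.43 − 3,526,108,132.74 = HUF 45,159,334.

HUF 45,159,334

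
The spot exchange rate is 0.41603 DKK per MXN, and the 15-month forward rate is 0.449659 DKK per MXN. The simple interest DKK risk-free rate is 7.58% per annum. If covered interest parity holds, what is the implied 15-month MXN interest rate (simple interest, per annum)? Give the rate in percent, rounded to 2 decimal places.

1.03%

T = 15/12 years.
By CIP, F/S equals the DKK-to-MXN growth ratio: 0.449659/0.41603 = 1.0808331.
The DKK side grows by 1 + 0.0758×15/12 = 1.094750.
So the MXN growth factor = 1.0128761.
r = (1.0128761 − 1)/(15/12) = 0.010301 → 1.03%.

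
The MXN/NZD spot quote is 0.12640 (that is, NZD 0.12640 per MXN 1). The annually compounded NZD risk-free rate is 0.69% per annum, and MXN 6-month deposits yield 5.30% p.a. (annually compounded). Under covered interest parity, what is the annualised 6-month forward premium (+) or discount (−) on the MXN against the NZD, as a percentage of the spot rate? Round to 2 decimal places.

-4.43%

T = 6/12 years.
F = S · g_NZD/g_MXN = 0.1264 × 1.0034441/1.0261579 = 0.12360216.
(F − S)/S ÷ T = (0.12360216 − 0.1264)/0.1264/(6/12) = -0.044270 → -4.43%.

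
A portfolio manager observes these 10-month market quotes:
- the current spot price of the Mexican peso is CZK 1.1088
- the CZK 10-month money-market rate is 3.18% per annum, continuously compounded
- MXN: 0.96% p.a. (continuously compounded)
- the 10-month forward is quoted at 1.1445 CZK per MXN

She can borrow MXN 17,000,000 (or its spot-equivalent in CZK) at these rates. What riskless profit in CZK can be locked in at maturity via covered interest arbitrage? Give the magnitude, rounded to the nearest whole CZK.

CZK 256,984

T = 10/12 years.
Keep in MXN, deliver into the forward: 17,000,000·1.0080320855·1.1445 = CZK 19,612,776.27.
Swap to CZK now, deposit: 17,000,000·1.1088·1.0268542473 = CZK 19,355,791.82.
The quoted forward overvalues MXN, so borrow CZK, buy MXN at spot, deposit the MXN at 0.96%, and sell the proceeds forward at 1.1445.
Profit = 19,612,776.27 − 19,355,791.82 = CZK 256,984.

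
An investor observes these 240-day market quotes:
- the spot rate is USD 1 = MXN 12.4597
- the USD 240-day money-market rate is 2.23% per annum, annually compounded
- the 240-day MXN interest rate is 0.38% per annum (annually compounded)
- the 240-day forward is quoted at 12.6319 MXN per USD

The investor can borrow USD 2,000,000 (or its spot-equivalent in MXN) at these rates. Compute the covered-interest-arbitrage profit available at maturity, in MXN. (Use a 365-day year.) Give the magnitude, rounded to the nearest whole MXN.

T = 240/365 years.
Keep in USD, deliver into the forward: 2,000,000·1.0146075746·12.6319 = MXN 25,632,842.84.
Swap to MXN now, deposit: 2,000,000·12.4597·1.0024970071 = MXN 24,981,623.92.
The quoted forward overvalues USD, so borrow MXN, buy USD at spot, deposit the USD at 2.23%, and sell the proceeds forward at 12.6319.
Arbitrage profit = |25,632,842.84 − 24,981,623.92| = MXN 651,219.

MXN 651,219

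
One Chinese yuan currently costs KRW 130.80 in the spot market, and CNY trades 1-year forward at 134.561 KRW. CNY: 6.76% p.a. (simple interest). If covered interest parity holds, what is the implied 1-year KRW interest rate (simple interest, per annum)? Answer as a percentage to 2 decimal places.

T = 1 year.
F/S = 134.561/130.8 = 1.0287538 = (growth of KRW) / (growth of CNY).
The CNY side grows by 1 + 0.0676×1 = 1.067600.
Hence g_KRW = 1.0982976.
r = (1.0982976 − 1)/1 = 0.098298 → 9.83%.

9.83%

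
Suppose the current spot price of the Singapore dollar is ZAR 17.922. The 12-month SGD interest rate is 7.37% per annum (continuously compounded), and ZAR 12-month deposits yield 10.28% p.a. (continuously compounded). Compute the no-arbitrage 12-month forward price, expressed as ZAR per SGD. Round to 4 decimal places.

T = 1 year.
Growth of 1 ZAR over T: e^(0.1028×1) = 1.10826973.
Growth of 1 SGD over T: e^(0.0737×1) = 1.07648381.
CIP: F = S · (grow ZAR)/(grow SGD) = 17.922 × 1.10826973/1.07648381 = 18.451193 ZAR per SGD.

18.4512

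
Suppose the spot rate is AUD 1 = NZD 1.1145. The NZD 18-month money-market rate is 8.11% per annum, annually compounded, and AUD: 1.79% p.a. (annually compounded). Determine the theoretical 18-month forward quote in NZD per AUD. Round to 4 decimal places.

1.2199

T = 18/12 years.
NZD growth factor: (1 + 0.0811)^(18/12) = 1.1240841.
Growth of 1 AUD over T: (1 + 0.0179)^(18/12) = 1.0269698.
Forward (NZD per AUD) = 1.1145 × 1.1240841 / 1.0269698 = 1.219891.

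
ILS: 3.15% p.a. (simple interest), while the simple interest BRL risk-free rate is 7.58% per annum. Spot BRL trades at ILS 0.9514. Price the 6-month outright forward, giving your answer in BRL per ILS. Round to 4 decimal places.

T = 6/12 years.
ILS growth factor: 1 + 0.0315×6/12 = 1.015750.
Growth of 1 BRL over T: 1 + 0.0758×6/12 = 1.037900.
CIP: F = S · (grow ILS)/(grow BRL) = 0.9514 × 1.015750/1.037900 = 0.9310960 ILS per BRL.
Invert for BRL per ILS: 1 / 0.9310960 = 1.0740.

1.0740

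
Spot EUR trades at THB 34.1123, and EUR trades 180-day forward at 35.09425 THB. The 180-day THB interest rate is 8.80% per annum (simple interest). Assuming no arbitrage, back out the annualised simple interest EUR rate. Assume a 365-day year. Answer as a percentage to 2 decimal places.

2.88%

T = 180/365 years.
F/S = 35.09425/34.1123 = 1.0287858 = (growth of THB) / (growth of EUR).
The THB side grows by 1 + 0.0880×180/365 = 1.0433973.
So the EUR growth factor = 1.0142027.
(1.0142027 − 1)/T = 0.028800, i.e. 2.88%.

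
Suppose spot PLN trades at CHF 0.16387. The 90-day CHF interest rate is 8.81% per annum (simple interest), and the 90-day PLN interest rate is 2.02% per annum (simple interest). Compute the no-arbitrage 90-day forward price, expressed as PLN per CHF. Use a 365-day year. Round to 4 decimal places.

T = 90/365 years.
Growth of 1 CHF over T: 1 + 0.0881×90/365 = 1.0217233.
PLN accumulates by 1 + 0.0202×90/365 = 1.0049808.
So F = 0.16387 × 1.0217233 / 1.0049808 = 0.1666000 (CHF/PLN).
Quoted the other way: 1/0.1666000 = 6.0024 PLN per CHF.

6.0024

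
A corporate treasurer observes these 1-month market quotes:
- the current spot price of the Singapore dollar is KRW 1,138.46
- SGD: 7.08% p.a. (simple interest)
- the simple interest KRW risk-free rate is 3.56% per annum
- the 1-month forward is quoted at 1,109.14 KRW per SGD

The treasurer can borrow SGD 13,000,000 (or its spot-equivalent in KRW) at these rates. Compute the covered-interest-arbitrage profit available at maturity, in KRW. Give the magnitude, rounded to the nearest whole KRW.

T = 1/12 years.
Invest the SGD and cover forward: 13,000,000 × 1.005900 × 1109.14 = KRW 14,503,891,038.00.
Convert at spot and invest in KRW: 13,000,000 × 1138.46 × 1.002966666667 = KRW 14,843,886,607.34.
The quoted forward undervalues SGD, so borrow SGD, convert to KRW at spot, deposit the KRW at 3.56%, and buy SGD forward at 1,109.14 to cover the loan.
The gap between the two covered legs is KRW 339,995,569.

KRW 339,995,569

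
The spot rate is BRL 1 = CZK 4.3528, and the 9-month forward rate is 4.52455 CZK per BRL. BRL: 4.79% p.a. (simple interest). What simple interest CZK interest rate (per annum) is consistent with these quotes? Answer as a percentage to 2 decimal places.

10.24%

T = 9/12 years.
F/S = 4.52455/4.3528 = 1.0394574 = (growth of CZK) / (growth of BRL).
The BRL side grows by 1 + 0.0479×9/12 = 1.035925.
That pins the CZK growth at 1.0767999.
(1.0767999 − 1)/T = 0.102400, i.e. 10.24%.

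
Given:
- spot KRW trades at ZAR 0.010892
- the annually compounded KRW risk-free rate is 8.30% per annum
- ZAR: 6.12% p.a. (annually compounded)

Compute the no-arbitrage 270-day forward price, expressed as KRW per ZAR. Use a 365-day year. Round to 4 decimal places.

93.2020

T = 270/365 years.
ZAR accumulates by (1 + 0.0612)^(270/365) = 1.04491964.
KRW growth factor: (1 + 0.0830)^(270/365) = 1.06075618.
Forward (ZAR per KRW) = 0.010892 × 1.04491964 / 1.06075618 = 0.010729388.
Invert for KRW per ZAR: 1 / 0.010729388 = 93.2020.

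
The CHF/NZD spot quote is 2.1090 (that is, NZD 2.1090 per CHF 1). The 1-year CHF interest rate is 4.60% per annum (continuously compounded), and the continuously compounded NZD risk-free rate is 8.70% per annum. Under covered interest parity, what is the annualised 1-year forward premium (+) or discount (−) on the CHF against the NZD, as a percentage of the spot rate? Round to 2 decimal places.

T = 1 year.
F = S · g_NZD/g_CHF = 2.109 × 1.0908967/1.0470744 = 2.1972662.
(F − S)/S ÷ T = (2.1972662 − 2.109)/2.109/1 = 0.041852 → 4.19%.

+4.19%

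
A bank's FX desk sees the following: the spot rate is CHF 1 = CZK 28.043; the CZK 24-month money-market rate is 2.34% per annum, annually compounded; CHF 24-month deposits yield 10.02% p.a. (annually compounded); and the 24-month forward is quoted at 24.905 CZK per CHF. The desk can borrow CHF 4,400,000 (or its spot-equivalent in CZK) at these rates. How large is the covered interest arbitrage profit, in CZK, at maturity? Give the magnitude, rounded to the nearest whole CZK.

CZK 3,411,063

T = 2 years.
Keep in CHF, deliver into the forward: 4,400,000·1.21044004·24.905 = CZK 132,642,440.46.
Swap to CZK now, deposit: 4,400,000·28.043·1.04734756 = CZK 129,231,377.55.
The quoted forward overvalues CHF, so borrow CZK, buy CHF at spot, deposit the CHF at 10.02%, and sell the proceeds forward at 24.905.
The gap between the two covered legs is CZK 3,411,063.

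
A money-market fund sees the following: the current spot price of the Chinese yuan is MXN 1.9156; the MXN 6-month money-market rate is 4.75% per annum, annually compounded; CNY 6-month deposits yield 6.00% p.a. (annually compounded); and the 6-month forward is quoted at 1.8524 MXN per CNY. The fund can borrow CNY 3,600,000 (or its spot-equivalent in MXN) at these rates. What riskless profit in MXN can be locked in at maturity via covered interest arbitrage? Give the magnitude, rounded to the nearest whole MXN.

T = 6/12 years.
Keep in CNY, deliver into the forward: 3,600,000·1.029563014·1.8524 = MXN 6,865,785.10.
Swap to MXN now, deposit: 3,600,000·1.9156·1.023474475 = MXN 7,058,043.74.
The quoted forward undervalues CNY, so borrow CNY, convert to MXN at spot, deposit the MXN at 4.75%, and buy CNY forward at 1.8524 to cover the loan.
Profit = 7,058,043.74 − 6,865,785.10 = MXN 192,259.

MXN 192,259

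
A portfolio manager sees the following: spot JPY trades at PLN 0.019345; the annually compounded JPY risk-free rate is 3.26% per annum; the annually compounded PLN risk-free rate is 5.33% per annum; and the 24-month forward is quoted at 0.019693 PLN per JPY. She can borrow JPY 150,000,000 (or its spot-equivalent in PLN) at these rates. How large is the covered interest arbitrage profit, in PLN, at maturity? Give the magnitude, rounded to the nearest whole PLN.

T = 2 years.
Keep in JPY, deliver into the forward: 150,000,000·1.06626276·0.019693 = PLN 3,149,686.88.
Swap to PLN now, deposit: 150,000,000·0.019345·1.10944089 = PLN 3,219,320.10.
The quoted forward undervalues JPY, so borrow JPY, convert to PLN at spot, deposit the PLN at 5.33%, and buy JPY forward at 0.019693 to cover the loan.
Profit = 3,219,320.10 − 3,149,686.88 = PLN 69,633.

PLN 69,633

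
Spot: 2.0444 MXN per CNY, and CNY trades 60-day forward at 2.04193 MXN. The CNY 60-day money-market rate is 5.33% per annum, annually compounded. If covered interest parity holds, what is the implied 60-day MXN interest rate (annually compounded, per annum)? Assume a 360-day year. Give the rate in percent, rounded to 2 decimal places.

4.57%

T = 60/360 years.
By CIP, F/S equals the MXN-to-CNY growth ratio: 2.04193/2.0444 = 0.9987918.
CNY growth factor: (1 + 0.0533)^(60/360) = 1.0086922.
Hence g_MXN = 1.0074735.
r = 1.0074735^(360/60) − 1 = 0.045687 → 4.57%.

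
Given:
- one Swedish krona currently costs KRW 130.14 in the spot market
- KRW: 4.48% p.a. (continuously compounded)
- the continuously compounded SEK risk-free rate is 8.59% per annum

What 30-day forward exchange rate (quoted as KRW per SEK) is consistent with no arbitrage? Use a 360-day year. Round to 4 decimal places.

129.6950

T = 30/360 years.
Growth of 1 KRW over T: e^(0.0448×30/360) = 1.003740311.
Growth of 1 SEK over T: e^(0.0859×30/360) = 1.007184015.
Forward (KRW per SEK) = 130.14 × 1.003740311 / 1.007184015 = 129.695033.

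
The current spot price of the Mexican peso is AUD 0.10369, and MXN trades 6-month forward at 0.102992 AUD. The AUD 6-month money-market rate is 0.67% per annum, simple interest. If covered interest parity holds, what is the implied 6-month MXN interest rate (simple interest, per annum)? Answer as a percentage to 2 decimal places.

2.03%

T = 6/12 years.
F/S = 0.102992/0.10369 = 0.9932684 = (growth of AUD) / (growth of MXN).
The AUD side grows by 1 + 0.0067×6/12 = 1.003350.
That pins the MXN growth at 1.0101499.
(1.0101499 − 1)/T = 0.020300, i.e. 2.03%.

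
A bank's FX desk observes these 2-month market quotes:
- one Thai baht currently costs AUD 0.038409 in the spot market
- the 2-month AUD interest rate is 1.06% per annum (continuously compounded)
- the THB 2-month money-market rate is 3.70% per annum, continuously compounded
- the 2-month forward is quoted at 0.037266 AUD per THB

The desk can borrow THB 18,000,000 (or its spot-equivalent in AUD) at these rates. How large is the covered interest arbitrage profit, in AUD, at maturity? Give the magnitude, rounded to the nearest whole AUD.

AUD 17,647

T = 2/12 years.
Route A — deposit THB, sell forward: 18,000,000 × 1.00618572 × 0.037266 = AUD 674,937.31.
Route B — convert at spot, deposit AUD: 18,000,000 × 0.038409 × 1.00176823 = AUD 692,584.49.
The quoted forward undervalues THB, so borrow THB, convert to AUD at spot, deposit the AUD at 1.06%, and buy THB forward at 0.037266 to cover the loan.
The gap between the two covered legs is AUD 17,647.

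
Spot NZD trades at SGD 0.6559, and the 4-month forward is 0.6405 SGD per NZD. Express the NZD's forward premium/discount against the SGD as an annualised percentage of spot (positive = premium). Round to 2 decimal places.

T = 4/12 years.
(F − S)/S = (0.6405 − 0.6559)/0.6559 = -0.0234792.
Per annum: -0.0234792 / (4/12) = -0.070438 = -7.04%.

-7.04%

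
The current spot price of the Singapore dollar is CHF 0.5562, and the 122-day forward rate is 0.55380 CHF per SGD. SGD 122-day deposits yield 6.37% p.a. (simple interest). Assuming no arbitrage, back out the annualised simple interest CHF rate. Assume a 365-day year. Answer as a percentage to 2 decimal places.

T = 122/365 years.
CIP gives F = S · g_CHF/g_SGD, so g_CHF/g_SGD = 0.5538/0.5562 = 0.9956850.
The SGD side grows by 1 + 0.0637×122/365 = 1.0212915.
So the CHF growth factor = 1.0168846.
r = (1.0168846 − 1)/(122/365) = 0.050515 → 5.05%.

5.05%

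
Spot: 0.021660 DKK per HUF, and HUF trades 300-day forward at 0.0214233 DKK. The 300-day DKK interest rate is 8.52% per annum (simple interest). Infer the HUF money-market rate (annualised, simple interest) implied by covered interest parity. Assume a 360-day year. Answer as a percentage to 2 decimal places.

9.94%

T = 300/360 years.
By CIP, F/S equals the DKK-to-HUF growth ratio: 0.0214233/0.02166 = 0.9890720.
The DKK side grows by 1 + 0.0852×300/360 = 1.071000.
Hence g_HUF = 1.0828332.
r = (1.0828332 − 1)/(300/360) = 0.099400 → 9.94%.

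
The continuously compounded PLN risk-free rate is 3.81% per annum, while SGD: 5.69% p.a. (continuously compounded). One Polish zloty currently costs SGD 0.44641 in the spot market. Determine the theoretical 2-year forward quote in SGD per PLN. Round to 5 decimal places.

T = 2 years.
SGD growth factor: e^(0.0569×2) = 1.120528.
PLN growth factor: e^(0.0381×2) = 1.0791784.
So F = 0.44641 × 1.120528 / 1.0791784 = 0.4635146 (SGD/PLN).

0.46351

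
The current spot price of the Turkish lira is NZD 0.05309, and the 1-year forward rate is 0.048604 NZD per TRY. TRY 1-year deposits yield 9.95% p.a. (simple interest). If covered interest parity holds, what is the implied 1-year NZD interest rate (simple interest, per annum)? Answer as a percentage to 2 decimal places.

T = 1 year.
CIP gives F = S · g_NZD/g_TRY, so g_NZD/g_TRY = 0.048604/0.05309 = 0.9155020.
TRY growth factor: 1 + 0.0995×1 = 1.099500.
That pins the NZD growth at 1.0065944.
r = (1.0065944 − 1)/1 = 0.006594 → 0.66%.

0.66%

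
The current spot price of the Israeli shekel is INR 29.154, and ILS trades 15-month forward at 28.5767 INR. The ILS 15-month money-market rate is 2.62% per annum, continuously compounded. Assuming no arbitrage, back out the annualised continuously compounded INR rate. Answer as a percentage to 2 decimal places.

T = 15/12 years.
F/S = 28.5767/29.154 = 0.9801983 = (growth of INR) / (growth of ILS).
ILS growth factor: e^(0.0262×15/12) = 1.0332922.
Hence g_INR = 1.0128313.
r = ln(1.0128313)/(15/12) = 0.010200 → 1.02%.

1.02%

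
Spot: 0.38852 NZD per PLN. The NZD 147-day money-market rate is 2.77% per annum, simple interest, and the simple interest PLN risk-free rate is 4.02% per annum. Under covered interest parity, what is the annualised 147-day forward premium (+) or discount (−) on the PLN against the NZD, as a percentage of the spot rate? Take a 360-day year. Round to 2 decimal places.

-1.23%

T = 147/360 years.
CIP forward (NZD per PLN) = 0.38852 × 1.0113108/1.016415 = 0.38656894.
(F − S)/S ÷ T = (0.38656894 − 0.38852)/0.38852/(147/360) = -0.012298 → -1.23%.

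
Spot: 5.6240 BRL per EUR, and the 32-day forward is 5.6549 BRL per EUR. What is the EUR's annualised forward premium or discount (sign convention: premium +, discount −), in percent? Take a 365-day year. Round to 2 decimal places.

+6.27%

T = 32/365 years.
(F − S)/S = (5.6549 − 5.624)/5.624 = 0.0054943.
Per annum: 0.0054943 / (32/365) = 0.062669 = 6.27%.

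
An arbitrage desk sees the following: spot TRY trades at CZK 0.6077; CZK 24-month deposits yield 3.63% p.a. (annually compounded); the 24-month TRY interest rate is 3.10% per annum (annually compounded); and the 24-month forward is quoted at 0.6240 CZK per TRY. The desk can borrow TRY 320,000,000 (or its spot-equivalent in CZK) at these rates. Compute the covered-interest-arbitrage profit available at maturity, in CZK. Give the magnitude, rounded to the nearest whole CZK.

CZK 3,413,723

T = 2 years.
Route A — deposit TRY, sell forward: 320,000,000 × 1.062961 × 0.6240 = CZK 212,252,052.48.
Route B — convert at spot, deposit CZK: 320,000,000 × 0.6077 × 1.07391769 = CZK 208,838,329.67.
The quoted forward overvalues TRY, so borrow CZK, buy TRY at spot, deposit the TRY at 3.10%, and sell the proceeds forward at 0.6240.
The gap between the two covered legs is CZK 3,413,723.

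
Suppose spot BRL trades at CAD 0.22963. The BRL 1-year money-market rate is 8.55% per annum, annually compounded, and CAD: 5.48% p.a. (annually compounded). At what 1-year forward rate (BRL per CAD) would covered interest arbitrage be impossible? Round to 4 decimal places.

T = 1 year.
CAD growth factor: (1 + 0.0548)^1 = 1.054800.
BRL accumulates by (1 + 0.0855)^1 = 1.085500.
So F = 0.22963 × 1.054800 / 1.085500 = 0.2231356 (CAD/BRL).
Invert for BRL per CAD: 1 / 0.2231356 = 4.4816.

4.4816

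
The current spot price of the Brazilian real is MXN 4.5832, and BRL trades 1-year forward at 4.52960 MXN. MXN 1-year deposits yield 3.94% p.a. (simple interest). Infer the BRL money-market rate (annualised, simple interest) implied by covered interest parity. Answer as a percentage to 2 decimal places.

T = 1 year.
CIP gives F = S · g_MXN/g_BRL, so g_MXN/g_BRL = 4.5296/4.5832 = 0.9883051.
MXN growth factor: 1 + 0.0394×1 = 1.039400.
So the BRL growth factor = 1.0516995.
r = (1.0516995 − 1)/1 = 0.051700 → 5.17%.

5.17%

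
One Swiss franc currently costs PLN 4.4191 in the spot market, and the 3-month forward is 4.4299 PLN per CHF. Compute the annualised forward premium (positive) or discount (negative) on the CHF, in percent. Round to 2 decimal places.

T = 3/12 years.
CHF trades forward at +0.24439% vs spot over the period.
Annualise by dividing by T: 0.0024439 / (3/12) = 0.009776 → 0.98%.

+0.98%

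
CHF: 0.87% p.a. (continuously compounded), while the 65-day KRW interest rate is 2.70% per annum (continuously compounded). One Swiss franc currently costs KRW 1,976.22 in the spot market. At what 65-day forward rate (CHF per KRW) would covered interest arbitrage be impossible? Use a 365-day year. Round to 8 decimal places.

0.00050437

T = 65/365 years.
KRW growth factor: e^(0.0270×65/365) = 1.0048198.
CHF accumulates by e^(0.0087×65/365) = 1.0015505.
CIP: F = S · (grow KRW)/(grow CHF) = 1976.22 × 1.0048198/1.0015505 = 1982.671 KRW per CHF.
Quoted the other way: 1/1982.671 = 0.00050437 CHF per KRW.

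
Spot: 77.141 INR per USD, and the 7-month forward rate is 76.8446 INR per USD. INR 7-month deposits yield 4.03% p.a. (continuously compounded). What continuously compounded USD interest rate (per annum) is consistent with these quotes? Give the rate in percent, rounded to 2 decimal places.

T = 7/12 years.
F/S = 76.8446/77.141 = 0.9961577 = (growth of INR) / (growth of USD).
INR growth factor: e^(0.0403×7/12) = 1.0237868.
That pins the USD growth at 1.0277357.
Take logs: ln 1.0277357 / (7/12) = 0.046899, so 4.69%.

4.69%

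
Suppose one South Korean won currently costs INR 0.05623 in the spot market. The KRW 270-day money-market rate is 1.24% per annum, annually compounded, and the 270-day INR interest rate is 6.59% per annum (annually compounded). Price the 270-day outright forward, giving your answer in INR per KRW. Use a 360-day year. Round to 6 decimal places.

0.058444

T = 270/360 years.
INR growth factor: (1 + 0.0659)^(270/360) = 1.0490286.
KRW growth factor: (1 + 0.0124)^(270/360) = 1.0092857.
CIP: F = S · (grow INR)/(grow KRW) = 0.05623 × 1.0490286/1.0092857 = 0.05844418 INR per KRW.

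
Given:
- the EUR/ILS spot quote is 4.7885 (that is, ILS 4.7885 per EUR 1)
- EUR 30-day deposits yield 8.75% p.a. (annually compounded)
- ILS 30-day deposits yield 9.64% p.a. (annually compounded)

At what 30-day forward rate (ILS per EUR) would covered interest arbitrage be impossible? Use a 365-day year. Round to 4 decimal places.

4.7917

T = 30/365 years.
Growth of 1 ILS over T: (1 + 0.0964)^(30/365) = 1.007593.
EUR accumulates by (1 + 0.0875)^(30/365) = 1.0069182.
CIP: F = S · (grow ILS)/(grow EUR) = 4.7885 × 1.007593/1.0069182 = 4.791709 ILS per EUR.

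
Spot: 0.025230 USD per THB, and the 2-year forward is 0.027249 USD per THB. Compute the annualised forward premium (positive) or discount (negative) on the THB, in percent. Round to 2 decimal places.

+4.00%

T = 2 years.
THB trades forward at +8.00238% vs spot over the period.
Per annum: 0.0800238 / 2 = 0.040012 = 4.00%.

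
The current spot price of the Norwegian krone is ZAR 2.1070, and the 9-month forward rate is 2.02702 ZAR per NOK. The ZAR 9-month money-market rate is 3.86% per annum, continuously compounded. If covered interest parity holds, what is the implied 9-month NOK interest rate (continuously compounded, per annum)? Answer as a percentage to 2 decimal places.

T = 9/12 years.
By CIP, F/S equals the ZAR-to-NOK growth ratio: 2.02702/2.107 = 0.9620408.
ZAR growth factor: e^(0.0386×9/12) = 1.0293731.
That pins the NOK growth at 1.069989.
Take logs: ln 1.069989 / (9/12) = 0.090198, so 9.02%.

9.02%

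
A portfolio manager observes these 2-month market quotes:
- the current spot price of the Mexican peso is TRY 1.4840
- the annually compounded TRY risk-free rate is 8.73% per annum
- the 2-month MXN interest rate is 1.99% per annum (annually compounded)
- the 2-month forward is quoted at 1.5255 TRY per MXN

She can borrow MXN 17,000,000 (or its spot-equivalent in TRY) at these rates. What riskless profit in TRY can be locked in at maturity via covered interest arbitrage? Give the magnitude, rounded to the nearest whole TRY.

T = 2/12 years.
Invest the MXN and cover forward: 17,000,000 × 1.0032894958 × 1.5255 = TRY 26,018,808.14.
Convert at spot and invest in TRY: 17,000,000 × 1.4840 × 1.0140473427 = TRY 25,582,386.36.
The quoted forward overvalues MXN, so borrow TRY, buy MXN at spot, deposit the MXN at 1.99%, and sell the proceeds forward at 1.5255.
Arbitrage profit = |26,018,808.14 − 25,582,386.36| = TRY 436,422.

TRY 436,422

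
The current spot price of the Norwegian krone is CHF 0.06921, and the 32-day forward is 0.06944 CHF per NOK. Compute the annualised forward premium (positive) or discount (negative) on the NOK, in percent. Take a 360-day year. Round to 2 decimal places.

+3.74%

T = 32/360 years.
NOK trades forward at +0.33232% vs spot over the period.
Per annum: 0.0033232 / (32/360) = 0.037386 = 3.74%.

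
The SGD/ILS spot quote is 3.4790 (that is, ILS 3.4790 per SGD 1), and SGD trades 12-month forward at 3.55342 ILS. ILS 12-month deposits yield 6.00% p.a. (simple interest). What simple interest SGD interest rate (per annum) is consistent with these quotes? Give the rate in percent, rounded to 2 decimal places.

3.78%

T = 1 year.
CIP gives F = S · g_ILS/g_SGD, so g_ILS/g_SGD = 3.55342/3.479 = 1.0213912.
ILS growth factor: 1 + 0.0600×1 = 1.060000.
So the SGD growth factor = 1.0378002.
(1.0378002 − 1)/T = 0.037800, i.e. 3.78%.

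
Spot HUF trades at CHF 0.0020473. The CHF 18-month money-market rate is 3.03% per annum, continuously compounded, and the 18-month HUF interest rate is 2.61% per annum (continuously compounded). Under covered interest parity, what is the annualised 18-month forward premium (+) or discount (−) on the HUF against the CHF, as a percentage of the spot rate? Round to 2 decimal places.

T = 18/12 years.
F = S · g_CHF/g_HUF = 0.0020473 × 1.0464987/1.0399265 = 0.0020602387.
(F − S)/S ÷ T = (0.0020602387 − 0.0020473)/0.0020473/(18/12) = 0.004213 → 0.42%.

+0.42%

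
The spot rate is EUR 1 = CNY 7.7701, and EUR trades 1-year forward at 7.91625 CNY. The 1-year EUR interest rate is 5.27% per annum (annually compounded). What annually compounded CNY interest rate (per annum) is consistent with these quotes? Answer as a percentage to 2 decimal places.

7.25%

T = 1 year.
CIP gives F = S · g_CNY/g_EUR, so g_CNY/g_EUR = 7.91625/7.7701 = 1.0188093.
The EUR side grows by (1 + 0.0527)^1 = 1.052700.
So the CNY growth factor = 1.0725006.
Annualise: 1.0725006^(1/1) − 1 = 0.072501 = 7.25%.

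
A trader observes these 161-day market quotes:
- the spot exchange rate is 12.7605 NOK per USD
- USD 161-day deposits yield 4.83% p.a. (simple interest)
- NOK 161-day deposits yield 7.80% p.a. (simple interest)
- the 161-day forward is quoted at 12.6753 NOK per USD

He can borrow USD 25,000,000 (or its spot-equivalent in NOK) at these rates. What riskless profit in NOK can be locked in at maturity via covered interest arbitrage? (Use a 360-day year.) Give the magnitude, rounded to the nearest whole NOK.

NOK 6,413,293

T = 161/360 years.
Invest the USD and cover forward: 25,000,000 × 1.02160083333 × 12.6753 = NOK 323,727,426.07.
Convert at spot and invest in NOK: 25,000,000 × 12.7605 × 1.03488333333 = NOK 330,140,719.37.
The quoted forward undervalues USD, so borrow USD, convert to NOK at spot, deposit the NOK at 7.80%, and buy USD forward at 12.6753 to cover the loan.
The gap between the two covered legs is NOK 6,413,293.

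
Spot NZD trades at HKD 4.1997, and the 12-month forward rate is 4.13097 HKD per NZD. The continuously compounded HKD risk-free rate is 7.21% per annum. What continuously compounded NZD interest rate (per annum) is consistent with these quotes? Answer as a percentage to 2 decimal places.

T = 1 year.
By CIP, F/S equals the HKD-to-NZD growth ratio: 4.13097/4.1997 = 0.9836345.
HKD growth factor: e^(0.0721×1) = 1.0747628.
Hence g_NZD = 1.0926445.
r = ln(1.0926445)/1 = 0.088601 → 8.86%.

8.86%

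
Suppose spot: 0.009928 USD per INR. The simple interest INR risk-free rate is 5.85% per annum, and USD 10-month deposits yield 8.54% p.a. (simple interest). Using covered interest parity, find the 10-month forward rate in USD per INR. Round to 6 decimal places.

T = 10/12 years.
USD growth factor: 1 + 0.0854×10/12 = 1.0711667.
INR accumulates by 1 + 0.0585×10/12 = 1.048750.
Forward (USD per INR) = 0.009928 × 1.0711667 / 1.048750 = 0.01014021.

0.010140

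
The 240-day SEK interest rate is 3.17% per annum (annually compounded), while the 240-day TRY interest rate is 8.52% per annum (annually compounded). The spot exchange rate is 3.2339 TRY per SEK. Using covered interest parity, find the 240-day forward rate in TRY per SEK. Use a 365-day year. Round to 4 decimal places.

T = 240/365 years.
TRY accumulates by (1 + 0.0852)^(240/365) = 1.0552343.
SEK accumulates by (1 + 0.0317)^(240/365) = 1.0207323.
CIP: F = S · (grow TRY)/(grow SEK) = 3.2339 × 1.0552343/1.0207323 = 3.343210 TRY per SEK.

3.3432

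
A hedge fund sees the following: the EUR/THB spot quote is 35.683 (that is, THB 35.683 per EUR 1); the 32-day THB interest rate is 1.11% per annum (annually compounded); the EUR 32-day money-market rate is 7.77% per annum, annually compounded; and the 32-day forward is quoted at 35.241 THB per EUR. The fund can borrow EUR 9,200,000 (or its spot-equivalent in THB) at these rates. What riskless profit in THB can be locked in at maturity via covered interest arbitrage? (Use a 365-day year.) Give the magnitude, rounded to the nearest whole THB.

T = 32/365 years.
Keep in EUR, deliver into the forward: 9,200,000·1.00658192933·35.241 = THB 326,351,174.70.
Swap to THB now, deposit: 9,200,000·35.683·1.0009682578 = THB 328,601,463.16.
The quoted forward undervalues EUR, so borrow EUR, convert to THB at spot, deposit the THB at 1.11%, and buy EUR forward at 35.241 to cover the loan.
Profit = 328,601,463.16 − 326,351,174.70 = THB 2,250,288.

THB 2,250,288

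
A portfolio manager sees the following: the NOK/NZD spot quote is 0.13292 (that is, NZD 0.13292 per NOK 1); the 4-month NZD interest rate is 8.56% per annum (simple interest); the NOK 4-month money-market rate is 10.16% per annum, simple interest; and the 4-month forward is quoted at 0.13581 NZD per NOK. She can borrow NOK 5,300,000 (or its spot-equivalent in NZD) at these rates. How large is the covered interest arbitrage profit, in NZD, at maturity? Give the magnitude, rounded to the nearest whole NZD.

NZD 19,593

T = 4/12 years.
Route A — deposit NOK, sell forward: 5,300,000 × 1.03386667 × 0.13581 = NZD 744,169.99.
Route B — convert at spot, deposit NZD: 5,300,000 × 0.13292 × 1.02853333 = NZD 724,577.05.
The quoted forward overvalues NOK, so borrow NZD, buy NOK at spot, deposit the NOK at 10.16%, and sell the proceeds forward at 0.13581.
Profit = 744,169.99 − 724,577.05 = NZD 19,593.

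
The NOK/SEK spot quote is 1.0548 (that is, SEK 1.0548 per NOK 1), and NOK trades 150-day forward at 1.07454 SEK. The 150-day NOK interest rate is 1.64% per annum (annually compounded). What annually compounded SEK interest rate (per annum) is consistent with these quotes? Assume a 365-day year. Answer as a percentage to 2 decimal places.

6.33%

T = 150/365 years.
CIP gives F = S · g_SEK/g_NOK, so g_SEK/g_NOK = 1.07454/1.0548 = 1.0187144.
NOK growth factor: (1 + 0.0164)^(150/365) = 1.0067075.
That pins the SEK growth at 1.0255474.
Annualise: 1.0255474^(365/150) − 1 = 0.063308 = 6.33%.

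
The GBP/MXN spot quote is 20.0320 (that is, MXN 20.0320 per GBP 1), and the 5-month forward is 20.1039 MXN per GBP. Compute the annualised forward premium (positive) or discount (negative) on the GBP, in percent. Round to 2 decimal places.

+0.86%

T = 5/12 years.
(F − S)/S = (20.1039 − 20.032)/20.032 = 0.0035893.
Annualise by dividing by T: 0.0035893 / (5/12) = 0.008614 → 0.86%.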